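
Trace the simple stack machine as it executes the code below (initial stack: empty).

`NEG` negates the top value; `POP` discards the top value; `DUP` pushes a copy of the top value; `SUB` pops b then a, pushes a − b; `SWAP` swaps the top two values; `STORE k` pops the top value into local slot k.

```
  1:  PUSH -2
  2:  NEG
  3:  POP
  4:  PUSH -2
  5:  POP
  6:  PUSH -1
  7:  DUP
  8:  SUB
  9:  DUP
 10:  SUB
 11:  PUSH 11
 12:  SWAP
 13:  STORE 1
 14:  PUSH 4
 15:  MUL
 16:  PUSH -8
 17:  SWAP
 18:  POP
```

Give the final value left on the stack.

-8

PUSH -2 -> [-2]
NEG     -> [2]
POP     -> []
PUSH -2 -> [-2]
POP     -> []
PUSH -1 -> [-1]
DUP     -> [-1, -1]
SUB     -> [0]
DUP     -> [0, 0]
SUB     -> [0]
PUSH 11 -> [0, 11]
SWAP    -> [11, 0]
STORE 1 -> [11]
PUSH 4  -> [11, 4]
MUL     -> [44]
PUSH -8 -> [44, -8]
SWAP    -> [-8, 44]
POP     -> [-8]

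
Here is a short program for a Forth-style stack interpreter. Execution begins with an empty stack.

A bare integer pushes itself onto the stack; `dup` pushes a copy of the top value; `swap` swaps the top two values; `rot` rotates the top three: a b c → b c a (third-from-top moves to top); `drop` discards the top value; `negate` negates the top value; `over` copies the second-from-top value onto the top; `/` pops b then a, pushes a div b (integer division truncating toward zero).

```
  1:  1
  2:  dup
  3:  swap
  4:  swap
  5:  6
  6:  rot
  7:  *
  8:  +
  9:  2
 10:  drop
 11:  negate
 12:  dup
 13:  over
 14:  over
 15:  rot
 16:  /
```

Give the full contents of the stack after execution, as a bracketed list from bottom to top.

[-7, -7, 1]

1      → 1
dup    → 1 1
swap   → 1 1
swap   → 1 1
6      → 1 1 6
rot    → 1 6 1
*      → 1 6
+      → 7
2      → 7 2
drop   → 7
negate → -7
dup    → -7 -7
over   → -7 -7 -7
over   → -7 -7 -7 -7
rot    → -7 -7 -7 -7
/      → -7 -7 1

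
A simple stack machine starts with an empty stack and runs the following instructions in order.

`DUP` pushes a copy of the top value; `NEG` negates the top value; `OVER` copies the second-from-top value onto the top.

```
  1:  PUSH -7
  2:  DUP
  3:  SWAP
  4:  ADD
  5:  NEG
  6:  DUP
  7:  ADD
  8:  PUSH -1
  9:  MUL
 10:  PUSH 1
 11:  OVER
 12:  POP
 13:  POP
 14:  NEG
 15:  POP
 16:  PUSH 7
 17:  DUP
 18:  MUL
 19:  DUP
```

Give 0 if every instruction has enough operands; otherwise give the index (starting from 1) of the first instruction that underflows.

PUSH -7 → -7
DUP     → -7 -7
SWAP    → -7 -7
ADD     → -14
NEG     → 14
DUP     → 14 14
ADD     → 28
PUSH -1 → 28 -1
MUL     → -28
PUSH 1  → -28 1
OVER    → -28 1 -28
POP     → -28 1
POP     → -28
NEG     → 28
POP     → (empty)
PUSH 7  → 7
DUP     → 7 7
MUL     → 49
DUP     → 49 49

0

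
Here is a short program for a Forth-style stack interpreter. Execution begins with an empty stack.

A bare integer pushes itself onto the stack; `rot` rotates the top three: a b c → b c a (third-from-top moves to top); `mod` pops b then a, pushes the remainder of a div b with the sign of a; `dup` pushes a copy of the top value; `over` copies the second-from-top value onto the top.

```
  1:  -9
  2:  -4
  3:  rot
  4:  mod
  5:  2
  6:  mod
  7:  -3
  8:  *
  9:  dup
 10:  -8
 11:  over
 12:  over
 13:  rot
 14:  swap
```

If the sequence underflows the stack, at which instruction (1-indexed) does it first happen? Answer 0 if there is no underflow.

-9  -9
-4  -9 -4
rot  — needs 3 operands, stack has 2 → underflow

3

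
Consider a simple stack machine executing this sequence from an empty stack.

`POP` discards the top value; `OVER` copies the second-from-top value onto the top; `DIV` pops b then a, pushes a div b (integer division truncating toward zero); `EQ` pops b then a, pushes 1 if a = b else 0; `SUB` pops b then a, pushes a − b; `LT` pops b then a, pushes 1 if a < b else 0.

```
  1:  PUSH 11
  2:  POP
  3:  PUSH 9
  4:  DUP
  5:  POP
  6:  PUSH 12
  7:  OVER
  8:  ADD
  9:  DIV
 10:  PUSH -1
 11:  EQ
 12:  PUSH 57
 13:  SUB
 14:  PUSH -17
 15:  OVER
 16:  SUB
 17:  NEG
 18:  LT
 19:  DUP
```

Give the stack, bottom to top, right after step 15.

PUSH 11   11
POP       (empty)
PUSH 9    9
DUP       9 9
POP       9
PUSH 12   9 12
OVER      9 12 9
ADD       9 21
DIV       0
PUSH -1   0 -1
EQ        0
PUSH 57   0 57
SUB       -57
PUSH -17  -57 -17
OVER      -57 -17 -57

[-57, -17, -57]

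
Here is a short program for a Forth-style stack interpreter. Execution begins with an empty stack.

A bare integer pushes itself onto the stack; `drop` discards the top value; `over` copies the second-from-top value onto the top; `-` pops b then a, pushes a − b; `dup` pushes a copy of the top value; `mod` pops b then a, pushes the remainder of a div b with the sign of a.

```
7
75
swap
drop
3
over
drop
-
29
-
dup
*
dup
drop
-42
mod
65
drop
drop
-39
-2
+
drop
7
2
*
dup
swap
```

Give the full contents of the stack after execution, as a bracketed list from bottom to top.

[14, 14]

7     7
75    7 75
swap  75 7
drop  75
3     75 3
over  75 3 75
drop  75 3
-     72
29    72 29
-     43
dup   43 43
*     1849
dup   1849 1849
drop  1849
-42   1849 -42
mod   1
65    1 65
drop  1
drop  (empty)
-39   -39
-2    -39 -2
+     -41
drop  (empty)
7     7
2     7 2
*     14
dup   14 14
swap  14 14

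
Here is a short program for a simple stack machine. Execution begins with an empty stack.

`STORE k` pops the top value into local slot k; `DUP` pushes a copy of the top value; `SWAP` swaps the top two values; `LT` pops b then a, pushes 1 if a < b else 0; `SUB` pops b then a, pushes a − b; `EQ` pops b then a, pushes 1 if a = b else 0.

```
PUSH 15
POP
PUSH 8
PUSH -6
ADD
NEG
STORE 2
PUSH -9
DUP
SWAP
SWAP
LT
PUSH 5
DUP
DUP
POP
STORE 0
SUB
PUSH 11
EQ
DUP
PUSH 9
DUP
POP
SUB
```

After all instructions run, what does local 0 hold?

5

PUSH 15  [15]
POP      []
PUSH 8   [8]
PUSH -6  [8, -6]
ADD      [2]
NEG      [-2]
STORE 2  []
PUSH -9  [-9]
DUP      [-9, -9]
SWAP     [-9, -9]
SWAP     [-9, -9]
LT       [0]
PUSH 5   [0, 5]
DUP      [0, 5, 5]
DUP      [0, 5, 5, 5]
POP      [0, 5, 5]
STORE 0  [0, 5]
SUB      [-5]
PUSH 11  [-5, 11]
EQ       [0]
DUP      [0, 0]
PUSH 9   [0, 0, 9]
DUP      [0, 0, 9, 9]
POP      [0, 0, 9]
SUB      [0, -9]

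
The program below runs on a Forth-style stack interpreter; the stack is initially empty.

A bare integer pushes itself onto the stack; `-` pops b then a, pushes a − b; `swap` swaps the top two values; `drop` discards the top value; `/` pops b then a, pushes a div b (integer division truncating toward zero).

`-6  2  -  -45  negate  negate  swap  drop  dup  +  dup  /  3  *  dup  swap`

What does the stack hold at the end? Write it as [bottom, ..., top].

[3, 3]

-6     -> -6
2      -> -6 2
-      -> -8
-45    -> -8 -45
negate -> -8 45
negate -> -8 -45
swap   -> -45 -8
drop   -> -45
dup    -> -45 -45
+      -> -90
dup    -> -90 -90
/      -> 1
3      -> 1 3
*      -> 3
dup    -> 3 3
swap   -> 3 3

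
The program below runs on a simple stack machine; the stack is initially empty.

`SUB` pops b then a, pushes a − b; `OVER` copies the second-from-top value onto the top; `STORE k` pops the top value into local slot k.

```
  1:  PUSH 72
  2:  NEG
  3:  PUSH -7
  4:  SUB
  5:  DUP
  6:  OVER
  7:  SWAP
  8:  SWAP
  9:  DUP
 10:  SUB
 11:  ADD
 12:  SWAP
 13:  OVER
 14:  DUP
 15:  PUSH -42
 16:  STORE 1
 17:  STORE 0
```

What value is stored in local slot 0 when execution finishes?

PUSH 72  → [72]
NEG      → [-72]
PUSH -7  → [-72, -7]
SUB      → [-65]
DUP      → [-65, -65]
OVER     → [-65, -65, -65]
SWAP     → [-65, -65, -65]
SWAP     → [-65, -65, -65]
DUP      → [-65, -65, -65, -65]
SUB      → [-65, -65, 0]
ADD      → [-65, -65]
SWAP     → [-65, -65]
OVER     → [-65, -65, -65]
DUP      → [-65, -65, -65, -65]
PUSH -42 → [-65, -65, -65, -65, -42]
STORE 1  → [-65, -65, -65, -65]
STORE 0  → [-65, -65, -65]

-65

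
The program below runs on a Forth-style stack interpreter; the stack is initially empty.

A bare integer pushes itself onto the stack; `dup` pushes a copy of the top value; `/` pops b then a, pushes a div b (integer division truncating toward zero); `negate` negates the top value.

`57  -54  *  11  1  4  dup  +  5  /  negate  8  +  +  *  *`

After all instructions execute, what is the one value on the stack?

57     : [57]
-54    : [57, -54]
*      : [-3078]
11     : [-3078, 11]
1      : [-3078, 11, 1]
4      : [-3078, 11, 1, 4]
dup    : [-3078, 11, 1, 4, 4]
+      : [-3078, 11, 1, 8]
5      : [-3078, 11, 1, 8, 5]
/      : [-3078, 11, 1, 1]
negate : [-3078, 11, 1, -1]
8      : [-3078, 11, 1, -1, 8]
+      : [-3078, 11, 1, 7]
+      : [-3078, 11, 8]
*      : [-3078, 88]
*      : [-270864]

-270864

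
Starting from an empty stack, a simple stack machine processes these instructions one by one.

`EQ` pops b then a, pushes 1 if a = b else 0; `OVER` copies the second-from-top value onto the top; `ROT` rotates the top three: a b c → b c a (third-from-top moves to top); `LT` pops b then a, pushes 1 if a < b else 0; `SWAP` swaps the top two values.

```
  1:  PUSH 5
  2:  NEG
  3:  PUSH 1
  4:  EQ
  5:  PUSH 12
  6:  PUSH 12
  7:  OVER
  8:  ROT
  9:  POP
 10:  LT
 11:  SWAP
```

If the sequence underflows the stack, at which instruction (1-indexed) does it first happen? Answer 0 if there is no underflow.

PUSH 5  → [5]
NEG     → [-5]
PUSH 1  → [-5, 1]
EQ      → [0]
PUSH 12 → [0, 12]
PUSH 12 → [0, 12, 12]
OVER    → [0, 12, 12, 12]
ROT     → [0, 12, 12, 12]
POP     → [0, 12, 12]
LT      → [0, 0]
SWAP    → [0, 0]

0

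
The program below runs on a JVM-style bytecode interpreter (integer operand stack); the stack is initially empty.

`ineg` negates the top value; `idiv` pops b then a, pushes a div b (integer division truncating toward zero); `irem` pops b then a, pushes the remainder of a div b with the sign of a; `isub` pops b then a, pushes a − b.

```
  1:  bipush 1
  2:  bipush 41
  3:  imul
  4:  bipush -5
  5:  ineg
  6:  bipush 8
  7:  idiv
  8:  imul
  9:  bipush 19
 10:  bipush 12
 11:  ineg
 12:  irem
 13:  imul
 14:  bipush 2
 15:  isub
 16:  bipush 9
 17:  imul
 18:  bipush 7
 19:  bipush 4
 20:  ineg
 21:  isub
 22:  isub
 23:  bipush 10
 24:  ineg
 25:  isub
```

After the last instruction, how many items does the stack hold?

1

bipush 1  : [1]
bipush 41 : [1, 41]
imul      : [41]
bipush -5 : [41, -5]
ineg      : [41, 5]
bipush 8  : [41, 5, 8]
idiv      : [41, 0]
imul      : [0]
bipush 19 : [0, 19]
bipush 12 : [0, 19, 12]
ineg      : [0, 19, -12]
irem      : [0, 7]
imul      : [0]
bipush 2  : [0, 2]
isub      : [-2]
bipush 9  : [-2, 9]
imul      : [-18]
bipush 7  : [-18, 7]
bipush 4  : [-18, 7, 4]
ineg      : [-18, 7, -4]
isub      : [-18, 11]
isub      : [-29]
bipush 10 : [-29, 10]
ineg      : [-29, -10]
isub      : [-19]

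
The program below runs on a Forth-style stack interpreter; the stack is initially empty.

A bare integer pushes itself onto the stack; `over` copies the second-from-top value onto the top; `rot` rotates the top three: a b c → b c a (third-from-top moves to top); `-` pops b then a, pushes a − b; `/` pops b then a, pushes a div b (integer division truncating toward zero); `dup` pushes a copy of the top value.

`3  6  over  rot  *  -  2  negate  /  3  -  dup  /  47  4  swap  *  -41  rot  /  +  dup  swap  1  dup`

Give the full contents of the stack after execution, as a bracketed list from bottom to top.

[147, 147, 1, 1]

3      : [3]
6      : [3, 6]
over   : [3, 6, 3]
rot    : [6, 3, 3]
*      : [6, 9]
-      : [-3]
2      : [-3, 2]
negate : [-3, -2]
/      : [1]
3      : [1, 3]
-      : [-2]
dup    : [-2, -2]
/      : [1]
47     : [1, 47]
4      : [1, 47, 4]
swap   : [1, 4, 47]
*      : [1, 188]
-41    : [1, 188, -41]
rot    : [188, -41, 1]
/      : [188, -41]
+      : [147]
dup    : [147, 147]
swap   : [147, 147]
1      : [147, 147, 1]
dup    : [147, 147, 1, 1]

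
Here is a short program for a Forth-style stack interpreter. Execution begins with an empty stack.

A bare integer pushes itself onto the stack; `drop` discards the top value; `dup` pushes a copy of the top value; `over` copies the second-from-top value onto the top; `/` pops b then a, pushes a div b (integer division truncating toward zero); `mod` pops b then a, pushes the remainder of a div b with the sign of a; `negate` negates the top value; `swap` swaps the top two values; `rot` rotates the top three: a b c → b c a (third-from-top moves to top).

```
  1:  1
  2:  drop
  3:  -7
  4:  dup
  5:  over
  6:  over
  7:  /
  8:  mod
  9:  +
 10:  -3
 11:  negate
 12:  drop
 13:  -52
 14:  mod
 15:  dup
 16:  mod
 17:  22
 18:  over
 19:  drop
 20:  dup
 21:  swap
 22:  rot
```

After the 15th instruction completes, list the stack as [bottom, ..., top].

1      : 1
drop   : (empty)
-7     : -7
dup    : -7 -7
over   : -7 -7 -7
over   : -7 -7 -7 -7
/      : -7 -7 1
mod    : -7 0
+      : -7
-3     : -7 -3
negate : -7 3
drop   : -7
-52    : -7 -52
mod    : -7
dup    : -7 -7

[-7, -7]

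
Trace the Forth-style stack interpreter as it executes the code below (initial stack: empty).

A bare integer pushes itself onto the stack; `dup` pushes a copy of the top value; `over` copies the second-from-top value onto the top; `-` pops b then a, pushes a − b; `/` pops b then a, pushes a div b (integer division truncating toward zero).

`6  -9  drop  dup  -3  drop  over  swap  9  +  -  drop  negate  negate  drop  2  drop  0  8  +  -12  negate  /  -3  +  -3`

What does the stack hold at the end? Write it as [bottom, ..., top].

[-3, -3]

6      : [6]
-9     : [6, -9]
drop   : [6]
dup    : [6, 6]
-3     : [6, 6, -3]
drop   : [6, 6]
over   : [6, 6, 6]
swap   : [6, 6, 6]
9      : [6, 6, 6, 9]
+      : [6, 6, 15]
-      : [6, -9]
drop   : [6]
negate : [-6]
negate : [6]
drop   : []
2      : [2]
drop   : []
0      : [0]
8      : [0, 8]
+      : [8]
-12    : [8, -12]
negate : [8, 12]
/      : [0]
-3     : [0, -3]
+      : [-3]
-3     : [-3, -3]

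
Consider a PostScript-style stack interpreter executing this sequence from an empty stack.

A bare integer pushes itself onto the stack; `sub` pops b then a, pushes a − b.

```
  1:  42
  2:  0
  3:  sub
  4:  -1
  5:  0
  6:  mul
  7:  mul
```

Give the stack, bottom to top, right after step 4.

[42, -1]

42  → 42
0   → 42 0
sub → 42
-1  → 42 -1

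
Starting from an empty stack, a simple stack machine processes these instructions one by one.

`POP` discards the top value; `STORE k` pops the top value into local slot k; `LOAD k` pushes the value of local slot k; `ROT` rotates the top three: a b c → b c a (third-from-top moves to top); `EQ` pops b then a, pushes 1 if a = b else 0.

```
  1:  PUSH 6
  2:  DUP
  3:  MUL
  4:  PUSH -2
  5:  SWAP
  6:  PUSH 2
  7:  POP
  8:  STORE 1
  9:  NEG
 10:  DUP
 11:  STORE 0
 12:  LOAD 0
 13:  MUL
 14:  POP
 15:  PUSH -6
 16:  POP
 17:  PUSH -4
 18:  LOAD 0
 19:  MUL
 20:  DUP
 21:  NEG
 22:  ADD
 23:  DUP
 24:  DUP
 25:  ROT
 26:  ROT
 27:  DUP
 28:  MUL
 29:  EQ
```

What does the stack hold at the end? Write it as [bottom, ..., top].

PUSH 6  : [6]
DUP     : [6, 6]
MUL     : [36]
PUSH -2 : [36, -2]
SWAP    : [-2, 36]
PUSH 2  : [-2, 36, 2]
POP     : [-2, 36]
STORE 1 : [-2]
NEG     : [2]
DUP     : [2, 2]
STORE 0 : [2]
LOAD 0  : [2, 2]
MUL     : [4]
POP     : []
PUSH -6 : [-6]
POP     : []
PUSH -4 : [-4]
LOAD 0  : [-4, 2]
MUL     : [-8]
DUP     : [-8, -8]
NEG     : [-8, 8]
ADD     : [0]
DUP     : [0, 0]
DUP     : [0, 0, 0]
ROT     : [0, 0, 0]
ROT     : [0, 0, 0]
DUP     : [0, 0, 0, 0]
MUL     : [0, 0, 0]
EQ      : [0, 1]

[0, 1]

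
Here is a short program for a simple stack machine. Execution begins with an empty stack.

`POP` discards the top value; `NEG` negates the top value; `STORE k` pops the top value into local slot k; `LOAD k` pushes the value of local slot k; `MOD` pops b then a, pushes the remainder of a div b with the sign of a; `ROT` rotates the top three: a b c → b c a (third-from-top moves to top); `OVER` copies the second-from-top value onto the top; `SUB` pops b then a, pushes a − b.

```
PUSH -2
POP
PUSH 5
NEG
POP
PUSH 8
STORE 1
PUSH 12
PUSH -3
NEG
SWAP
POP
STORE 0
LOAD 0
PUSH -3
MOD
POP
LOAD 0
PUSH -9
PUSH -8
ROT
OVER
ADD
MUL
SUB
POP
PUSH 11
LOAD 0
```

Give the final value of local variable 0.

3

PUSH -2 → [-2]
POP     → []
PUSH 5  → [5]
NEG     → [-5]
POP     → []
PUSH 8  → [8]
STORE 1 → []
PUSH 12 → [12]
PUSH -3 → [12, -3]
NEG     → [12, 3]
SWAP    → [3, 12]
POP     → [3]
STORE 0 → []
LOAD 0  → [3]
PUSH -3 → [3, -3]
MOD     → [0]
POP     → []
LOAD 0  → [3]
PUSH -9 → [3, -9]
PUSH -8 → [3, -9, -8]
ROT     → [-9, -8, 3]
OVER    → [-9, -8, 3, -8]
ADD     → [-9, -8, -5]
MUL     → [-9, 40]
SUB     → [-49]
POP     → []
PUSH 11 → [11]
LOAD 0  → [11, 3]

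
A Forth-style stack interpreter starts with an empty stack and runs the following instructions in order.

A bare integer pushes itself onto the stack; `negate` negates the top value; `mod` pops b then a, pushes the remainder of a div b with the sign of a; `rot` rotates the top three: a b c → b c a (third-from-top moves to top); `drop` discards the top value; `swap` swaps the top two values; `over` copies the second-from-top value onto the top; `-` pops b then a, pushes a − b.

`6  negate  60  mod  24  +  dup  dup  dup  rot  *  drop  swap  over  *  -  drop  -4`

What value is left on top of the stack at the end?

-4

6      -> [6]
negate -> [-6]
60     -> [-6, 60]
mod    -> [-6]
24     -> [-6, 24]
+      -> [18]
dup    -> [18, 18]
dup    -> [18, 18, 18]
dup    -> [18, 18, 18, 18]
rot    -> [18, 18, 18, 18]
*      -> [18, 18, 324]
drop   -> [18, 18]
swap   -> [18, 18]
over   -> [18, 18, 18]
*      -> [18, 324]
-      -> [-306]
drop   -> []
-4     -> [-4]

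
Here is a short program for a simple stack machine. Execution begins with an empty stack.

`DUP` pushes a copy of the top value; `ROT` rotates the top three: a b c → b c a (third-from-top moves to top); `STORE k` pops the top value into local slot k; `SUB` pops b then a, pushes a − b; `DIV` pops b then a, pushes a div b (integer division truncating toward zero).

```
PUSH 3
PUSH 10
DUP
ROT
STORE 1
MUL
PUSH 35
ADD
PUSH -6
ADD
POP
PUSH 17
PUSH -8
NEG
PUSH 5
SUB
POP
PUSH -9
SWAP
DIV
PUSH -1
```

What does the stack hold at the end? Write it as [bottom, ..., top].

[0, -1]

PUSH 3  → 3
PUSH 10 → 3 10
DUP     → 3 10 10
ROT     → 10 10 3
STORE 1 → 10 10
MUL     → 100
PUSH 35 → 100 35
ADD     → 135
PUSH -6 → 135 -6
ADD     → 129
POP     → (empty)
PUSH 17 → 17
PUSH -8 → 17 -8
NEG     → 17 8
PUSH 5  → 17 8 5
SUB     → 17 3
POP     → 17
PUSH -9 → 17 -9
SWAP    → -9 17
DIV     → 0
PUSH -1 → 0 -1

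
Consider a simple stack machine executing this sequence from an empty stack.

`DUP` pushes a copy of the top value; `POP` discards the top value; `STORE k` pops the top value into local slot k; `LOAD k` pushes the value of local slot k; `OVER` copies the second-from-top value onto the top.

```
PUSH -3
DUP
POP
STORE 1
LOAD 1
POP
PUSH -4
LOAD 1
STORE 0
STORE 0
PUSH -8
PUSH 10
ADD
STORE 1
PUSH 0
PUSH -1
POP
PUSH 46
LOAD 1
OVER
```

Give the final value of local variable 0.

PUSH -3  -3
DUP      -3 -3
POP      -3
STORE 1  (empty)
LOAD 1   -3
POP      (empty)
PUSH -4  -4
LOAD 1   -4 -3
STORE 0  -4
STORE 0  (empty)
PUSH -8  -8
PUSH 10  -8 10
ADD      2
STORE 1  (empty)
PUSH 0   0
PUSH -1  0 -1
POP      0
PUSH 46  0 46
LOAD 1   0 46 2
OVER     0 46 2 46

-4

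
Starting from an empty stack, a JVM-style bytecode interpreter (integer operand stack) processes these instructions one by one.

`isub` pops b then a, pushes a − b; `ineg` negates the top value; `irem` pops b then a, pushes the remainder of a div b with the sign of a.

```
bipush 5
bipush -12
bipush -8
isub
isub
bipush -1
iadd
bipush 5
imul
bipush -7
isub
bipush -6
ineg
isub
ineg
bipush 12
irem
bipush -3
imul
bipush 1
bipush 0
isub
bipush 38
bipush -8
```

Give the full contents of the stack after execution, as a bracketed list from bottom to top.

bipush 5   : [5]
bipush -12 : [5, -12]
bipush -8  : [5, -12, -8]
isub       : [5, -4]
isub       : [9]
bipush -1  : [9, -1]
iadd       : [8]
bipush 5   : [8, 5]
imul       : [40]
bipush -7  : [40, -7]
isub       : [47]
bipush -6  : [47, -6]
ineg       : [47, 6]
isub       : [41]
ineg       : [-41]
bipush 12  : [-41, 12]
irem       : [-5]
bipush -3  : [-5, -3]
imul       : [15]
bipush 1   : [15, 1]
bipush 0   : [15, 1, 0]
isub       : [15, 1]
bipush 38  : [15, 1, 38]
bipush -8  : [15, 1, 38, -8]

[15, 1, 38, -8]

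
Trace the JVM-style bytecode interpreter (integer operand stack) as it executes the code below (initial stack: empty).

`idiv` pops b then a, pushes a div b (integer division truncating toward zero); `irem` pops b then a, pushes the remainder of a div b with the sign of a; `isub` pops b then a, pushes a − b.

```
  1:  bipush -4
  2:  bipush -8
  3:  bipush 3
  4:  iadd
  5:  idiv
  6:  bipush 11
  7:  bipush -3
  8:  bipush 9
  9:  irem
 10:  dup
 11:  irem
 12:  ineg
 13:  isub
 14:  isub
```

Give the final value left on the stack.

bipush -4 : [-4]
bipush -8 : [-4, -8]
bipush 3  : [-4, -8, 3]
iadd      : [-4, -5]
idiv      : [0]
bipush 11 : [0, 11]
bipush -3 : [0, 11, -3]
bipush 9  : [0, 11, -3, 9]
irem      : [0, 11, -3]
dup       : [0, 11, -3, -3]
irem      : [0, 11, 0]
ineg      : [0, 11, 0]
isub      : [0, 11]
isub      : [-11]

-11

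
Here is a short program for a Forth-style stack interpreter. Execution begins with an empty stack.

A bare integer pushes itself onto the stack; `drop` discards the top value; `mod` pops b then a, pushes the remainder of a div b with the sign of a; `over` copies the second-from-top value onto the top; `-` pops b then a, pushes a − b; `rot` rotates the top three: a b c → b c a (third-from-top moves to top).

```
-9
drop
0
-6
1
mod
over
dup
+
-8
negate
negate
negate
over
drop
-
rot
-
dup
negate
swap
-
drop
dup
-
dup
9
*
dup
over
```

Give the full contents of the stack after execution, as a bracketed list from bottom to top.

-9     : [-9]
drop   : []
0      : [0]
-6     : [0, -6]
1      : [0, -6, 1]
mod    : [0, 0]
over   : [0, 0, 0]
dup    : [0, 0, 0, 0]
+      : [0, 0, 0]
-8     : [0, 0, 0, -8]
negate : [0, 0, 0, 8]
negate : [0, 0, 0, -8]
negate : [0, 0, 0, 8]
over   : [0, 0, 0, 8, 0]
drop   : [0, 0, 0, 8]
-      : [0, 0, -8]
rot    : [0, -8, 0]
-      : [0, -8]
dup    : [0, -8, -8]
negate : [0, -8, 8]
swap   : [0, 8, -8]
-      : [0, 16]
drop   : [0]
dup    : [0, 0]
-      : [0]
dup    : [0, 0]
9      : [0, 0, 9]
*      : [0, 0]
dup    : [0, 0, 0]
over   : [0, 0, 0, 0]

[0, 0, 0, 0]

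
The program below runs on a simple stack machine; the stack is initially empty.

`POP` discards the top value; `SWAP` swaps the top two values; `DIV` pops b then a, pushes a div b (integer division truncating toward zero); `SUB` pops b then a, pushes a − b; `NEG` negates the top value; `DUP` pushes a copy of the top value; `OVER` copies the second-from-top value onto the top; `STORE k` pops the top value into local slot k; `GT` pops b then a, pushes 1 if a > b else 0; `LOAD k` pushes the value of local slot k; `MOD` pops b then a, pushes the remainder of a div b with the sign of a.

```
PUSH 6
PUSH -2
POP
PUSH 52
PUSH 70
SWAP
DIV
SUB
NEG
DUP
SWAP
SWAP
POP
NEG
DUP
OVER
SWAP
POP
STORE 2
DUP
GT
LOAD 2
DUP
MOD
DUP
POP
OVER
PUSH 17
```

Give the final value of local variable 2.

5

PUSH 6  : 6
PUSH -2 : 6 -2
POP     : 6
PUSH 52 : 6 52
PUSH 70 : 6 52 70
SWAP    : 6 70 52
DIV     : 6 1
SUB     : 5
NEG     : -5
DUP     : -5 -5
SWAP    : -5 -5
SWAP    : -5 -5
POP     : -5
NEG     : 5
DUP     : 5 5
OVER    : 5 5 5
SWAP    : 5 5 5
POP     : 5 5
STORE 2 : 5
DUP     : 5 5
GT      : 0
LOAD 2  : 0 5
DUP     : 0 5 5
MOD     : 0 0
DUP     : 0 0 0
POP     : 0 0
OVER    : 0 0 0
PUSH 17 : 0 0 0 17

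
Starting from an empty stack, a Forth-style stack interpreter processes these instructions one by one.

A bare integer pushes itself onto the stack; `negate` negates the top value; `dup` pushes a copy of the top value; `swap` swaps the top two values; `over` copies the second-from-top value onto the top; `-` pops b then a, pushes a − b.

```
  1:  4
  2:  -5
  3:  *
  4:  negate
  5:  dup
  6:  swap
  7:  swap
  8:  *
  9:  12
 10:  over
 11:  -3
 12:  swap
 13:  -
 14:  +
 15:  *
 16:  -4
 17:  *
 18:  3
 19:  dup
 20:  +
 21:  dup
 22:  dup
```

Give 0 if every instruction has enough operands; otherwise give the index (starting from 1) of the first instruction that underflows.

0

4      → [4]
-5     → [4, -5]
*      → [-20]
negate → [20]
dup    → [20, 20]
swap   → [20, 20]
swap   → [20, 20]
*      → [400]
12     → [400, 12]
over   → [400, 12, 400]
-3     → [400, 12, 400, -3]
swap   → [400, 12, -3, 400]
-      → [400, 12, -403]
+      → [400, -391]
*      → [-156400]
-4     → [-156400, -4]
*      → [625600]
3      → [625600, 3]
dup    → [625600, 3, 3]
+      → [625600, 6]
dup    → [625600, 6, 6]
dup    → [625600, 6, 6, 6]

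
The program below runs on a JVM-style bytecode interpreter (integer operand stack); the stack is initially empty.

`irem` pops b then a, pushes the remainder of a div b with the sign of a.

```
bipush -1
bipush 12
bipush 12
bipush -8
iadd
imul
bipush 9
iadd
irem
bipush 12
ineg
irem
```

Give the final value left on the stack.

bipush -1 → -1
bipush 12 → -1 12
bipush 12 → -1 12 12
bipush -8 → -1 12 12 -8
iadd      → -1 12 4
imul      → -1 48
bipush 9  → -1 48 9
iadd      → -1 57
irem      → -1
bipush 12 → -1 12
ineg      → -1 -12
irem      → -1

-1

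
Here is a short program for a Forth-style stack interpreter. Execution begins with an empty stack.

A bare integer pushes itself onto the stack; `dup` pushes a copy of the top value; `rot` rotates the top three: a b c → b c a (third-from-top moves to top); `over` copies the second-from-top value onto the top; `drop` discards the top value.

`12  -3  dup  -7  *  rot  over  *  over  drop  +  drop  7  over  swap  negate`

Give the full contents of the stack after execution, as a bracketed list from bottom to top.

12     → 12
-3     → 12 -3
dup    → 12 -3 -3
-7     → 12 -3 -3 -7
*      → 12 -3 21
rot    → -3 21 12
over   → -3 21 12 21
*      → -3 21 252
over   → -3 21 252 21
drop   → -3 21 252
+      → -3 273
drop   → -3
7      → -3 7
over   → -3 7 -3
swap   → -3 -3 7
negate → -3 -3 -7

[-3, -3, -7]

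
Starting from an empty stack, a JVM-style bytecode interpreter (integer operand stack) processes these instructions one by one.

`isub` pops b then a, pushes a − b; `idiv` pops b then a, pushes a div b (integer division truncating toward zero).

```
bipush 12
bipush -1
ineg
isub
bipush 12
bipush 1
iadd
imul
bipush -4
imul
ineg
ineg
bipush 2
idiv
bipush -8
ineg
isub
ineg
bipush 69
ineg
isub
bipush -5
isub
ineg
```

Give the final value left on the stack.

-368

bipush 12 : 12
bipush -1 : 12 -1
ineg      : 12 1
isub      : 11
bipush 12 : 11 12
bipush 1  : 11 12 1
iadd      : 11 13
imul      : 143
bipush -4 : 143 -4
imul      : -572
ineg      : 572
ineg      : -572
bipush 2  : -572 2
idiv      : -286
bipush -8 : -286 -8
ineg      : -286 8
isub      : -294
ineg      : 294
bipush 69 : 294 69
ineg      : 294 -69
isub      : 363
bipush -5 : 363 -5
isub      : 368
ineg      : -368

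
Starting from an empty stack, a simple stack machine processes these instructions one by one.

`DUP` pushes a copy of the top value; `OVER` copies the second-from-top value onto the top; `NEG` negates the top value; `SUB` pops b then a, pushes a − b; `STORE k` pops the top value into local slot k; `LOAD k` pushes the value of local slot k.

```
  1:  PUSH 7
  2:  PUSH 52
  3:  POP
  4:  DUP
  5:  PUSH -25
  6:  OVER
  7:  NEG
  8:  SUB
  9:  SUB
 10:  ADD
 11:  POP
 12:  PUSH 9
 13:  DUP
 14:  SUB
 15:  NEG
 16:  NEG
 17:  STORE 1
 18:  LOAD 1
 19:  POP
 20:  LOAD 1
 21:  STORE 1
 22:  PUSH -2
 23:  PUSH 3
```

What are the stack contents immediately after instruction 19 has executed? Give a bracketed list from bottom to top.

[]

PUSH 7   -> 7
PUSH 52  -> 7 52
POP      -> 7
DUP      -> 7 7
PUSH -25 -> 7 7 -25
OVER     -> 7 7 -25 7
NEG      -> 7 7 -25 -7
SUB      -> 7 7 -18
SUB      -> 7 25
ADD      -> 32
POP      -> (empty)
PUSH 9   -> 9
DUP      -> 9 9
SUB      -> 0
NEG      -> 0
NEG      -> 0
STORE 1  -> (empty)
LOAD 1   -> 0
POP      -> (empty)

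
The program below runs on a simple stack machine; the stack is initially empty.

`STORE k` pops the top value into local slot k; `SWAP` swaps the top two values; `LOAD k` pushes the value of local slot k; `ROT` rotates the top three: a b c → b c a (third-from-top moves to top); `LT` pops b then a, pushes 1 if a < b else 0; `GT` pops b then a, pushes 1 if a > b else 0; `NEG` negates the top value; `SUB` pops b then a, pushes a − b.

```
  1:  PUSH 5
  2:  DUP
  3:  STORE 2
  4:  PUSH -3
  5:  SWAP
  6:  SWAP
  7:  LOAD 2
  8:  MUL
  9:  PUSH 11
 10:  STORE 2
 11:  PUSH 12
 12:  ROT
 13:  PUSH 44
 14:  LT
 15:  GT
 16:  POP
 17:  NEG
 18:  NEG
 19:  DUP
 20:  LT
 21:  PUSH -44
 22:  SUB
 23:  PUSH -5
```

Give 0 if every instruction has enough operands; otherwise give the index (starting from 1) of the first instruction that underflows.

0

PUSH 5   -> 5
DUP      -> 5 5
STORE 2  -> 5
PUSH -3  -> 5 -3
SWAP     -> -3 5
SWAP     -> 5 -3
LOAD 2   -> 5 -3 5
MUL      -> 5 -15
PUSH 11  -> 5 -15 11
STORE 2  -> 5 -15
PUSH 12  -> 5 -15 12
ROT      -> -15 12 5
PUSH 44  -> -15 12 5 44
LT       -> -15 12 1
GT       -> -15 1
POP      -> -15
NEG      -> 15
NEG      -> -15
DUP      -> -15 -15
LT       -> 0
PUSH -44 -> 0 -44
SUB      -> 44
PUSH -5  -> 44 -5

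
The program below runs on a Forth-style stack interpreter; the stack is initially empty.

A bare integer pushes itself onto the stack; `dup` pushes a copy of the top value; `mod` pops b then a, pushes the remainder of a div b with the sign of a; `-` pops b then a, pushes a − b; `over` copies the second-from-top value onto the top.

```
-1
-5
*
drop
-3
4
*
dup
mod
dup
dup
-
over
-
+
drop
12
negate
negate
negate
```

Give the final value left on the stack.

-1      [-1]
-5      [-1, -5]
*       [5]
drop    []
-3      [-3]
4       [-3, 4]
*       [-12]
dup     [-12, -12]
mod     [0]
dup     [0, 0]
dup     [0, 0, 0]
-       [0, 0]
over    [0, 0, 0]
-       [0, 0]
+       [0]
drop    []
12      [12]
negate  [-12]
negate  [12]
negate  [-12]

-12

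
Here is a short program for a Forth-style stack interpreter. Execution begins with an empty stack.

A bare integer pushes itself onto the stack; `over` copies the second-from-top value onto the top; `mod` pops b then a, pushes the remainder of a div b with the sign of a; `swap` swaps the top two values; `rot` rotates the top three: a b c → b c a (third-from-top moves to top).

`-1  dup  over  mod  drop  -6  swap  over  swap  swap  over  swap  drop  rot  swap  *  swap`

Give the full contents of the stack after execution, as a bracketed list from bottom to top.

-1   -> -1
dup  -> -1 -1
over -> -1 -1 -1
mod  -> -1 0
drop -> -1
-6   -> -1 -6
swap -> -6 -1
over -> -6 -1 -6
swap -> -6 -6 -1
swap -> -6 -1 -6
over -> -6 -1 -6 -1
swap -> -6 -1 -1 -6
drop -> -6 -1 -1
rot  -> -1 -1 -6
swap -> -1 -6 -1
*    -> -1 6
swap -> 6 -1

[6, -1]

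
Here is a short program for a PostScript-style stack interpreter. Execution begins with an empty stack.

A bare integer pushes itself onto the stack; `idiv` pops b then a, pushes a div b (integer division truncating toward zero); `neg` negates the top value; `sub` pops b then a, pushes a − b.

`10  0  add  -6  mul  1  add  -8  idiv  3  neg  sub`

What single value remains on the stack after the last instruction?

10   → [10]
0    → [10, 0]
add  → [10]
-6   → [10, -6]
mul  → [-60]
1    → [-60, 1]
add  → [-59]
-8   → [-59, -8]
idiv → [7]
3    → [7, 3]
neg  → [7, -3]
sub  → [10]

10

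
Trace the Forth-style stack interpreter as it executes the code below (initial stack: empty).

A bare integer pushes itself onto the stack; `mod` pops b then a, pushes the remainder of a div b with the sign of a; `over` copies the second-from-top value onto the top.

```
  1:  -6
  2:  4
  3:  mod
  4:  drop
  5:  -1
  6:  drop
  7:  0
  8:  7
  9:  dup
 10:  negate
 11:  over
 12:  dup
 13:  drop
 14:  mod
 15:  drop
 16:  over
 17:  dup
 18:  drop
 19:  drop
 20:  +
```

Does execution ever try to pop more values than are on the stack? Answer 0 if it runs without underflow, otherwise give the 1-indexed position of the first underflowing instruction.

-6     → -6
4      → -6 4
mod    → -2
drop   → (empty)
-1     → -1
drop   → (empty)
0      → 0
7      → 0 7
dup    → 0 7 7
negate → 0 7 -7
over   → 0 7 -7 7
dup    → 0 7 -7 7 7
drop   → 0 7 -7 7
mod    → 0 7 0
drop   → 0 7
over   → 0 7 0
dup    → 0 7 0 0
drop   → 0 7 0
drop   → 0 7
+      → 7

0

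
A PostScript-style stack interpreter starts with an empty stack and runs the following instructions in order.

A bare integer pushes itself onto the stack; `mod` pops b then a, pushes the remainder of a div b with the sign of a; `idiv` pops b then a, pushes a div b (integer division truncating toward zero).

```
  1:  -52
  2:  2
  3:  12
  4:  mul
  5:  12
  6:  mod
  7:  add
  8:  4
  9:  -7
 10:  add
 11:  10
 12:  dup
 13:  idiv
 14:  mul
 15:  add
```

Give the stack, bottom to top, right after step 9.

[-52, 4, -7]

-52 → [-52]
2   → [-52, 2]
12  → [-52, 2, 12]
mul → [-52, 24]
12  → [-52, 24, 12]
mod → [-52, 0]
add → [-52]
4   → [-52, 4]
-7  → [-52, 4, -7]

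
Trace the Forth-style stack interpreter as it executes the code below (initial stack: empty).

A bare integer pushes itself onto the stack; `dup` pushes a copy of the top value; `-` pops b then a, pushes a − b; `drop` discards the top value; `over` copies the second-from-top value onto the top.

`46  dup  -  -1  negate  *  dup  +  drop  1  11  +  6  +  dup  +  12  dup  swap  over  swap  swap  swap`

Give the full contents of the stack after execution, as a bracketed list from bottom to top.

[36, 12, 12, 12]

46     : [46]
dup    : [46, 46]
-      : [0]
-1     : [0, -1]
negate : [0, 1]
*      : [0]
dup    : [0, 0]
+      : [0]
drop   : []
1      : [1]
11     : [1, 11]
+      : [12]
6      : [12, 6]
+      : [18]
dup    : [18, 18]
+      : [36]
12     : [36, 12]
dup    : [36, 12, 12]
swap   : [36, 12, 12]
over   : [36, 12, 12, 12]
swap   : [36, 12, 12, 12]
swap   : [36, 12, 12, 12]
swap   : [36, 12, 12, 12]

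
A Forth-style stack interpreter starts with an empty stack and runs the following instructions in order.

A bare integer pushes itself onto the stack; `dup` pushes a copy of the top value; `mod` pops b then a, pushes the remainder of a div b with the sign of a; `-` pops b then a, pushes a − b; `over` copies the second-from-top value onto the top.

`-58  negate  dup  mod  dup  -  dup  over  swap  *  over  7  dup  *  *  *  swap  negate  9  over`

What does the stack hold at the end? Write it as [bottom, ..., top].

[0, 0, 9, 0]

-58    -> [-58]
negate -> [58]
dup    -> [58, 58]
mod    -> [0]
dup    -> [0, 0]
-      -> [0]
dup    -> [0, 0]
over   -> [0, 0, 0]
swap   -> [0, 0, 0]
*      -> [0, 0]
over   -> [0, 0, 0]
7      -> [0, 0, 0, 7]
dup    -> [0, 0, 0, 7, 7]
*      -> [0, 0, 0, 49]
*      -> [0, 0, 0]
*      -> [0, 0]
swap   -> [0, 0]
negate -> [0, 0]
9      -> [0, 0, 9]
over   -> [0, 0, 9, 0]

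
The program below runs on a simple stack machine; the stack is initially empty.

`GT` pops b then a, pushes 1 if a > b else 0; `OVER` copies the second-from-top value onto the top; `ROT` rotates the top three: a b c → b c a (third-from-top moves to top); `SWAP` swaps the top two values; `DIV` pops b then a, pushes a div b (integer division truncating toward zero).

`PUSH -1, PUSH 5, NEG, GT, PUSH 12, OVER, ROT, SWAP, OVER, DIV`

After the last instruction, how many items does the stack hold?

PUSH -1 : -1
PUSH 5  : -1 5
NEG     : -1 -5
GT      : 1
PUSH 12 : 1 12
OVER    : 1 12 1
ROT     : 12 1 1
SWAP    : 12 1 1
OVER    : 12 1 1 1
DIV     : 12 1 1

3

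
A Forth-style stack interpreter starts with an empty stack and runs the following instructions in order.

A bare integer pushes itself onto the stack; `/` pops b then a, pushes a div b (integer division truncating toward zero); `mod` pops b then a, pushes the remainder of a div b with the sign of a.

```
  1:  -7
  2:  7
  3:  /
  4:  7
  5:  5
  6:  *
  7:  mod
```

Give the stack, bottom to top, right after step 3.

-7  -7
7   -7 7
/   -1

[-1]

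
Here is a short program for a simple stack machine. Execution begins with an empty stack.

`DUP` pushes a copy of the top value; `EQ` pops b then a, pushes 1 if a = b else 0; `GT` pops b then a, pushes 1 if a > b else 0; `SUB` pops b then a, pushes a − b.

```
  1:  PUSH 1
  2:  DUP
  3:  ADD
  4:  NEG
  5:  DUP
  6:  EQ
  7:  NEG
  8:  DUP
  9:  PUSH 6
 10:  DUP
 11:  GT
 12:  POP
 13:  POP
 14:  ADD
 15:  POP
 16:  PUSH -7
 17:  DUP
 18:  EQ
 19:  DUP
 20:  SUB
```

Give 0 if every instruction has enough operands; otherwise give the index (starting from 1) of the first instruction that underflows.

PUSH 1  [1]
DUP     [1, 1]
ADD     [2]
NEG     [-2]
DUP     [-2, -2]
EQ      [1]
NEG     [-1]
DUP     [-1, -1]
PUSH 6  [-1, -1, 6]
DUP     [-1, -1, 6, 6]
GT      [-1, -1, 0]
POP     [-1, -1]
POP     [-1]
ADD  — needs 2 operands, stack has 1 → underflow

14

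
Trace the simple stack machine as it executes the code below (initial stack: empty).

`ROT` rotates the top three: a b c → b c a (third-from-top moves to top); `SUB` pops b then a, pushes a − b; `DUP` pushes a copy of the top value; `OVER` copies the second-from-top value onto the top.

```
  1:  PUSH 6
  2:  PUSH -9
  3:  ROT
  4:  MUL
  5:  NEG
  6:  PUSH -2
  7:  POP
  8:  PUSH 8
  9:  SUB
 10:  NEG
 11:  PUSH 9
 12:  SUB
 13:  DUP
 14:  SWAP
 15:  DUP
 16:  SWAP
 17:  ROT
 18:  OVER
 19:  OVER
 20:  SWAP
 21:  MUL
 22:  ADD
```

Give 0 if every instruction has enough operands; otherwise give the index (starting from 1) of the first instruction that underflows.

PUSH 6  : 6
PUSH -9 : 6 -9
ROT  — needs 3 operands, stack has 2 → underflow

3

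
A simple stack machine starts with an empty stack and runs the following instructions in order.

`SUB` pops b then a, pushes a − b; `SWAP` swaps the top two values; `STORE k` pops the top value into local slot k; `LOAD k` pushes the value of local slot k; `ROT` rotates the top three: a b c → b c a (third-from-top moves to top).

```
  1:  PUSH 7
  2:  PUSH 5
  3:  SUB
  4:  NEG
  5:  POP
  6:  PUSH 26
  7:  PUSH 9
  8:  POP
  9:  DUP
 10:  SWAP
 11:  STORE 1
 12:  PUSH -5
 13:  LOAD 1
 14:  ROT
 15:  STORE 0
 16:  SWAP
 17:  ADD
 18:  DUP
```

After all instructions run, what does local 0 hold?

PUSH 7  → 7
PUSH 5  → 7 5
SUB     → 2
NEG     → -2
POP     → (empty)
PUSH 26 → 26
PUSH 9  → 26 9
POP     → 26
DUP     → 26 26
SWAP    → 26 26
STORE 1 → 26
PUSH -5 → 26 -5
LOAD 1  → 26 -5 26
ROT     → -5 26 26
STORE 0 → -5 26
SWAP    → 26 -5
ADD     → 21
DUP     → 21 21

26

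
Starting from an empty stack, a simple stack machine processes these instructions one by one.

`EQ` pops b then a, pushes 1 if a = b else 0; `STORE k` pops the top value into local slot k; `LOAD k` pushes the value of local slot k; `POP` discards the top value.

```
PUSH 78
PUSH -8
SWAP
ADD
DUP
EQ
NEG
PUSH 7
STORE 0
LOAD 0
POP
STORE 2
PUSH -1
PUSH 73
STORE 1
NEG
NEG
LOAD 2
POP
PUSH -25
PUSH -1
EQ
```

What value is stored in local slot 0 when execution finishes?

PUSH 78  : 78
PUSH -8  : 78 -8
SWAP     : -8 78
ADD      : 70
DUP      : 70 70
EQ       : 1
NEG      : -1
PUSH 7   : -1 7
STORE 0  : -1
LOAD 0   : -1 7
POP      : -1
STORE 2  : (empty)
PUSH -1  : -1
PUSH 73  : -1 73
STORE 1  : -1
NEG      : 1
NEG      : -1
LOAD 2   : -1 -1
POP      : -1
PUSH -25 : -1 -25
PUSH -1  : -1 -25 -1
EQ       : -1 0

7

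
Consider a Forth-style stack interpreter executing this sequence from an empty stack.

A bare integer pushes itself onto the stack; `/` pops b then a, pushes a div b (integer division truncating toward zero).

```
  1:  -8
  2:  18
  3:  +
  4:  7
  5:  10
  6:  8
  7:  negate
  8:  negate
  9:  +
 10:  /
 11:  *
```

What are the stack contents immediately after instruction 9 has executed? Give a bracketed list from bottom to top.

-8     -> -8
18     -> -8 18
+      -> 10
7      -> 10 7
10     -> 10 7 10
8      -> 10 7 10 8
negate -> 10 7 10 -8
negate -> 10 7 10 8
+      -> 10 7 18

[10, 7, 18]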